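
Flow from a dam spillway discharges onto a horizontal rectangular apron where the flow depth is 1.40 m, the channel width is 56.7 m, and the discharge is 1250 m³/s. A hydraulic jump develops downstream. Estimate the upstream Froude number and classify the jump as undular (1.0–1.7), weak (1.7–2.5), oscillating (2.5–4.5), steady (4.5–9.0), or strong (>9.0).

Fr₁ = 4.25; oscillating jump

q = Q/b = 1250/56.7 = 22.0 m²/s; V₁ = q/y₁ = 15.7 m/s. Fr₁ = V₁/√(g·y₁) = 4.25.
Fr₁ = 4.25 lies in the oscillating range.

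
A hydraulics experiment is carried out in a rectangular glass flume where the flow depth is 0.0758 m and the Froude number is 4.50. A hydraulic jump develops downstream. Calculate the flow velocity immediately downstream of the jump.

Fr₁ = 4.50 (given).
Conjugate-depth relation: y₂/y₁ = ½[√(1 + 8Fr₁²) − 1] = ½[√163.0 − 1] = 5.88.
y₂ = 5.88 × 0.0758 = 0.446 m.
V₁ = Fr₁·√(g·y₁) = 4.50×√(9.81×0.0758) = 3.88 m/s; q = V₁·y₁ = 0.294 m²/s.
V₂ = q/y₂ = 0.294/0.446 = 0.660 m/s.

V₂ = 0.660 m/s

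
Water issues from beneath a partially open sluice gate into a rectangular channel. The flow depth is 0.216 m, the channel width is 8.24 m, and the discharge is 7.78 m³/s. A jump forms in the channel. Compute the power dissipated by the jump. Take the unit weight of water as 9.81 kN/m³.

P = 23.3 kW

q = Q/b = 7.78/8.24 = 0.944 m²/s; V₁ = q/y₁ = 4.37 m/s. Fr₁ = V₁/√(g·y₁) = 3.00.
From the momentum equation for a rectangular channel, y₂/y₁ = ½[√(1 + 8Fr₁²) − 1] = ½[√73.14 − 1] = 3.78.
y₂ = 3.78 × 0.216 = 0.816 m.
Head loss: ΔE = (y₂ − y₁)³/(4y₁y₂) = (0.816 − 0.216)³/(4×0.216×0.816) = 0.216/0.705 = 0.306 m.
P = γ·Q·ΔE = 9.81 × 7.78 × 0.306 = 23.3 kW.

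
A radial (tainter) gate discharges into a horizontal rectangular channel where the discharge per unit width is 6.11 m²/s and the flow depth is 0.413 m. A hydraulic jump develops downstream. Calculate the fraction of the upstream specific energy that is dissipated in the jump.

ΔE/E₁ = 0.637 (63.7%)

V₁ = q/y₁ = 6.11/0.413 = 14.8 m/s. Fr₁ = V₁/√(g·y₁) = 14.8/√(9.81×0.413) = 7.35.
From the momentum equation for a rectangular channel, y₂/y₁ = ½[√(1 + 8Fr₁²) − 1] = ½[√433.2 − 1] = 9.91.
y₂ = 9.91 × 0.413 = 4.09 m.
E₁ = y₁ + V₁²/2g = 11.6 m. ΔE = (y₂ − y₁)³/(4y₁y₂) = 7.36 m. ΔE/E₁ = 7.36/11.6 = 0.637.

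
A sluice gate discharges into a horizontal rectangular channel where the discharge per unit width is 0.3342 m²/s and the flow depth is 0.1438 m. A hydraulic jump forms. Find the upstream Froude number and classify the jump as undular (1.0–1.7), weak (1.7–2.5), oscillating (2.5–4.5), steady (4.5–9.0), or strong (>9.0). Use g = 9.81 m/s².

Fr₁ = 1.957; weak jump

V₁ = q/y₁ = 0.3342/0.1438 = 2.324 m/s. Fr₁ = V₁/√(g·y₁) = 2.324/√(9.81×0.1438) = 1.957.
Fr₁ = 1.957 lies in the weak range.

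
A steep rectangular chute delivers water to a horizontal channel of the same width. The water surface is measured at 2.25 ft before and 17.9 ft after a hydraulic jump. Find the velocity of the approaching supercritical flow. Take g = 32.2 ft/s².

For a rectangular channel the momentum equation gives q² = ½·g·y₁·y₂·(y₁ + y₂) = ½×32.2×2.25×17.9×20.1 = 13066.
q = √13066 = 114 ft²/s.
V₁ = q/y₁ = 114/2.25 = 50.8 ft/s.

V₁ = 50.8 ft/s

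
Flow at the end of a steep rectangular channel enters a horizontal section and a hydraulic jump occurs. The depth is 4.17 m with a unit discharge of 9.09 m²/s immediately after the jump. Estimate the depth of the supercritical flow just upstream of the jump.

V₂ = q/y₂ = 9.09/4.17 = 2.18 m/s; Fr₂ = V₂/√(g·y₂) = 0.341.
The Bélanger relation is symmetric: y₁/y₂ = ½[√(1 + 8Fr₂²) − 1] = ½[√1.929 − 1] = 0.194.
y₁ = 0.194 × 4.17 = 0.811 m.

y₁ = 0.811 m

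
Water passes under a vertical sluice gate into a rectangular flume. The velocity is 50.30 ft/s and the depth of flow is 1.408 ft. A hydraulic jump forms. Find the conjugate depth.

Fr₁ = V₁/√(g·y₁) = 50.30/√(32.2×1.408) = 7.470.
Conjugate-depth relation: y₂/y₁ = ½[√(1 + 8Fr₁²) − 1] = ½[√447.44 − 1] = 10.08.
y₂ = 10.08 × 1.408 = 14.19 ft.

y₂ = 14.19 ft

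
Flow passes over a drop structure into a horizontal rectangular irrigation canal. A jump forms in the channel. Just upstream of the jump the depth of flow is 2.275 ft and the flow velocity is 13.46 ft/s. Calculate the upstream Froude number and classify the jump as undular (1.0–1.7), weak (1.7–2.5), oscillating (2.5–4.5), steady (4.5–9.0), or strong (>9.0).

Fr₁ = 1.573; undular jump

Fr₁ = V₁/√(g·y₁) = 13.46/√(32.2×2.275) = 1.573.
Fr₁ = 1.573 lies in the undular range.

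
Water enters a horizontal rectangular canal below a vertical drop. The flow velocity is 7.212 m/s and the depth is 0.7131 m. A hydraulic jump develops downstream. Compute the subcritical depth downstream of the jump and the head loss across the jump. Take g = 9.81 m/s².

y₂ = 2.416 m; ΔE = 0.7169 m

Fr₁ = V₁/√(g·y₁) = 7.212/√(9.81×0.7131) = 2.727.
Conjugate-depth relation: y₂/y₁ = ½[√(1 + 8Fr₁²) − 1] = ½[√60.482 − 1] = 3.388.
y₂ = 3.388 × 0.7131 = 2.416 m.
Head loss: ΔE = (y₂ − y₁)³/(4y₁y₂) = (2.416 − 0.7131)³/(4×0.7131×2.416) = 4.941/6.892 = 0.7169 m.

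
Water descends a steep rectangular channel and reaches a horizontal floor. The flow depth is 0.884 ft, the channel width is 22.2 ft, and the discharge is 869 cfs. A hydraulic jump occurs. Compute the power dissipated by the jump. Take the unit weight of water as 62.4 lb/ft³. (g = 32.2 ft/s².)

P = 2085 hp

q = Q/b = 869/22.2 = 39.1 ft²/s; V₁ = q/y₁ = 44.3 ft/s. Fr₁ = V₁/√(g·y₁) = 8.30.
From the momentum equation for a rectangular channel, y₂/y₁ = ½[√(1 + 8Fr₁²) − 1] = ½[√552.1 − 1] = 11.2.
y₂ = 11.2 × 0.884 = 9.94 ft.
V₂ = q/y₂ = 39.1/9.94 = 3.94 ft/s. E₁ = y₁ + V₁²/2g = 31.3 ft; E₂ = y₂ + V₂²/2g = 10.2 ft. ΔE = E₁ − E₂ = 21.1 ft.
P = γ·Q·ΔE/550 = 62.4 × 869 × 21.1 / 550 = 2085 hp.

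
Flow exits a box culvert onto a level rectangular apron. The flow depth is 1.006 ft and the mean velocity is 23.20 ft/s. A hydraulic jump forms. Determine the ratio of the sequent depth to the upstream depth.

y₂/y₁ = 5.286

Fr₁ = V₁/√(g·y₁) = 23.20/√(32.2×1.006) = 4.076.
By Bélanger, y₂/y₁ = ½[√(1 + 8Fr₁²) − 1] = ½[√133.93 − 1] = 5.286.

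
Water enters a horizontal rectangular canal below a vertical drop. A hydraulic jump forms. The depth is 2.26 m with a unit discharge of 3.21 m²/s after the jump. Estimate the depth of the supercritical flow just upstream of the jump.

V₂ = q/y₂ = 3.21/2.26 = 1.42 m/s; Fr₂ = V₂/√(g·y₂) = 0.302.
From the momentum equation (using Fr₂), y₁/y₂ = ½[√(1 + 8Fr₂²) − 1] = ½[√1.728 − 1] = 0.157.
y₁ = 0.157 × 2.26 = 0.355 m.

y₁ = 0.355 m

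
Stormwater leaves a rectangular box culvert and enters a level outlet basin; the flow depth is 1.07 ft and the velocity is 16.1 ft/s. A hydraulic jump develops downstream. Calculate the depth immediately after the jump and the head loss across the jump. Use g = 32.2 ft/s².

y₂ = 3.65 ft; ΔE = 1.10 ft

Fr₁ = V₁/√(g·y₁) = 16.1/√(32.2×1.07) = 2.74.
From the momentum equation for a rectangular channel, y₂/y₁ = ½[√(1 + 8Fr₁²) − 1] = ½[√61.19 − 1] = 3.41.
y₂ = 3.41 × 1.07 = 3.65 ft.
Head loss: ΔE = (y₂ − y₁)³/(4y₁y₂) = (3.65 − 1.07)³/(4×1.07×3.65) = 17.2/15.6 = 1.10 ft.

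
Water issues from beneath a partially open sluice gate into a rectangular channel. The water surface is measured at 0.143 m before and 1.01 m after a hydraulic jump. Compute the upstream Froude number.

For a rectangular channel the momentum equation gives q² = ½·g·y₁·y₂·(y₁ + y₂) = ½×9.81×0.143×1.01×1.15 = 0.817.
q = √0.817 = 0.904 m²/s.
V₁ = q/y₁ = 6.32 m/s; Fr₁ = V₁/√(g·y₁) = 5.34.

Fr₁ = 5.34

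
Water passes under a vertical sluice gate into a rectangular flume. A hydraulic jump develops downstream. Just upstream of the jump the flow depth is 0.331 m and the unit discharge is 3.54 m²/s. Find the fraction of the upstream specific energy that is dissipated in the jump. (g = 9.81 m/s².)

ΔE/E₁ = 0.560 (56.0%)

V₁ = q/y₁ = 3.54/0.331 = 10.7 m/s. Fr₁ = V₁/√(g·y₁) = 10.7/√(9.81×0.331) = 5.94.
Bélanger equation: y₂/y₁ = ½[√(1 + 8Fr₁²) − 1] = ½[√282.8 − 1] = 7.91.
y₂ = 7.91 × 0.331 = 2.62 m.
E₁ = y₁ + V₁²/2g = 6.16 m. ΔE = (y₂ − y₁)³/(4y₁y₂) = 3.45 m. ΔE/E₁ = 3.45/6.16 = 0.560.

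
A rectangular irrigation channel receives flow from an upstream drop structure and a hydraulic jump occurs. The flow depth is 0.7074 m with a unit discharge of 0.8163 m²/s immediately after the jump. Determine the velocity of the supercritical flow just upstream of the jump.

V₂ = q/y₂ = 0.8163/0.7074 = 1.154 m/s; Fr₂ = V₂/√(g·y₂) = 0.4380.
The Bélanger relation is symmetric: y₁/y₂ = ½[√(1 + 8Fr₂²) − 1] = ½[√2.5351 − 1] = 0.2961.
y₁ = 0.2961 × 0.7074 = 0.2095 m.
V₁ = q/y₁ = 0.8163/0.2095 = 3.897 m/s.

V₁ = 3.897 m/s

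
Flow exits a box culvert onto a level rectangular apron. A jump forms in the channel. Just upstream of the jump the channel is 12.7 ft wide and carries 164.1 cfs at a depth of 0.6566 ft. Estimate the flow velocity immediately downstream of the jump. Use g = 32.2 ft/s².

V₂ = 3.531 ft/s

q = Q/b = 164.1/12.7 = 12.92 ft²/s; V₁ = q/y₁ = 19.68 ft/s. Fr₁ = V₁/√(g·y₁) = 4.280.
Bélanger equation: y₂/y₁ = ½[√(1 + 8Fr₁²) − 1] = ½[√147.53 − 1] = 5.573.
y₂ = 5.573 × 0.6566 = 3.659 ft.
V₂ = q/y₂ = 12.92/3.659 = 3.531 ft/s.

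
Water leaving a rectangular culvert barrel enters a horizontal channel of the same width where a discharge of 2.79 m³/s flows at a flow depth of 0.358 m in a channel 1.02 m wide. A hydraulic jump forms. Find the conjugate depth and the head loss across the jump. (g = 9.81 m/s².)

q = Q/b = 2.79/1.02 = 2.74 m²/s; V₁ = q/y₁ = 7.64 m/s. Fr₁ = V₁/√(g·y₁) = 4.08.
Bélanger equation: y₂/y₁ = ½[√(1 + 8Fr₁²) − 1] = ½[√134.0 − 1] = 5.29.
y₂ = 5.29 × 0.358 = 1.89 m.
V₂ = q/y₂ = 2.74/1.89 = 1.45 m/s. E₁ = y₁ + V₁²/2g = 3.33 m; E₂ = y₂ + V₂²/2g = 2.00 m. ΔE = E₁ − E₂ = 1.33 m.

y₂ = 1.89 m; ΔE = 1.33 m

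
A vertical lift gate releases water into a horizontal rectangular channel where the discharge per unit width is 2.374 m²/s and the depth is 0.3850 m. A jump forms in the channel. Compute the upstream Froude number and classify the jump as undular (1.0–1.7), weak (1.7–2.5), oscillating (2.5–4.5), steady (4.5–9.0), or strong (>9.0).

Fr₁ = 3.173; oscillating jump

V₁ = q/y₁ = 2.374/0.3850 = 6.166 m/s. Fr₁ = V₁/√(g·y₁) = 6.166/√(9.81×0.3850) = 3.173.
Fr₁ = 3.173 lies in the oscillating range.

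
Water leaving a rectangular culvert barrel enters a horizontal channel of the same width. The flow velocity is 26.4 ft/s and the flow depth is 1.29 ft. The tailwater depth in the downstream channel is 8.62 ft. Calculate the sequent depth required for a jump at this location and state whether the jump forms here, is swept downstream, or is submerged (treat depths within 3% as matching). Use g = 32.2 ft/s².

Fr₁ = V₁/√(g·y₁) = 26.4/√(32.2×1.29) = 4.10.
Sequent-depth ratio: y₂/y₁ = ½[√(1 + 8Fr₁²) − 1] = ½[√135.2 − 1] = 5.31.
y₂ = 5.31 × 1.29 = 6.86 ft.
Tailwater y_tw = 8.62 ft: y_tw > y₂, so the jump is submerged.

y₂ = 6.86 ft; the jump is submerged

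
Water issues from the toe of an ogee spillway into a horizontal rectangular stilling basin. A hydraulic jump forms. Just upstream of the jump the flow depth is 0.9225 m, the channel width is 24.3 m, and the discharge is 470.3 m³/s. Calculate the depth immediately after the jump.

y₂ = 8.649 m

q = Q/b = 470.3/24.3 = 19.35 m²/s; V₁ = q/y₁ = 20.98 m/s. Fr₁ = V₁/√(g·y₁) = 6.974.
Bélanger equation: y₂/y₁ = ½[√(1 + 8Fr₁²) − 1] = ½[√390.10 − 1] = 9.375.
y₂ = 9.375 × 0.9225 = 8.649 m.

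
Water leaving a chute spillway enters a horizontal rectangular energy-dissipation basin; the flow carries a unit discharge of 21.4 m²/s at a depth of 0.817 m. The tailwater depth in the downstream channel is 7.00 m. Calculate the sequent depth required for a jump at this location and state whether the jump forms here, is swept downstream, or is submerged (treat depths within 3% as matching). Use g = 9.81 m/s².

V₁ = q/y₁ = 21.4/0.817 = 26.2 m/s. Fr₁ = V₁/√(g·y₁) = 26.2/√(9.81×0.817) = 9.25.
By Bélanger, y₂/y₁ = ½[√(1 + 8Fr₁²) − 1] = ½[√685.8 − 1] = 12.6.
y₂ = 12.6 × 0.817 = 10.3 m.
Tailwater y_tw = 7.00 m: y_tw < y₂, so the jump is swept downstream.

y₂ = 10.3 m; the jump is swept downstream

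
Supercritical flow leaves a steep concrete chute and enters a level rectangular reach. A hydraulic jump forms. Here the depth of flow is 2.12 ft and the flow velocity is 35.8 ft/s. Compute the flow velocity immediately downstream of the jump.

V₂ = 6.34 ft/s

Fr₁ = V₁/√(g·y₁) = 35.8/√(32.2×2.12) = 4.33.
Conjugate-depth relation: y₂/y₁ = ½[√(1 + 8Fr₁²) − 1] = ½[√151.2 − 1] = 5.65.
y₂ = 5.65 × 2.12 = 12.0 ft.
q = V₁·y₁ = 35.8 × 2.12 = 75.9 ft²/s.
V₂ = q/y₂ = 75.9/12.0 = 6.34 ft/s.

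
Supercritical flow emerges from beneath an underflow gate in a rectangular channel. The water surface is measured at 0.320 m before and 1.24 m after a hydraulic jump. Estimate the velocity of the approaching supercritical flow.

V₁ = 5.45 m/s

For a rectangular channel the momentum equation gives q² = ½·g·y₁·y₂·(y₁ + y₂) = ½×9.81×0.320×1.24×1.56 = 3.04.
q = √3.04 = 1.74 m²/s.
V₁ = q/y₁ = 1.74/0.320 = 5.45 m/s.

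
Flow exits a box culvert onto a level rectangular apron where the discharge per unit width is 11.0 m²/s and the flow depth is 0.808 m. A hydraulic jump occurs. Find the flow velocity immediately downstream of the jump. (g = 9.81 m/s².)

V₁ = q/y₁ = 11.0/0.808 = 13.6 m/s. Fr₁ = V₁/√(g·y₁) = 13.6/√(9.81×0.808) = 4.84.
Bélanger equation: y₂/y₁ = ½[√(1 + 8Fr₁²) − 1] = ½[√188.1 − 1] = 6.36.
y₂ = 6.36 × 0.808 = 5.14 m.
V₂ = q/y₂ = 11.0/5.14 = 2.14 m/s.

V₂ = 2.14 m/s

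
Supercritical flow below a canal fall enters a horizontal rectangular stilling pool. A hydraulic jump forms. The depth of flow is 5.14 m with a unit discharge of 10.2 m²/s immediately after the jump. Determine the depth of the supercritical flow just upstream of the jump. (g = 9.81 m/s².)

y₁ = 0.706 m

V₂ = q/y₂ = 10.2/5.14 = 1.98 m/s; Fr₂ = V₂/√(g·y₂) = 0.279.
Since the conjugate-depth ratio holds either way, y₁/y₂ = ½[√(1 + 8Fr₂²) − 1] = ½[√1.625 − 1] = 0.137.
y₁ = 0.137 × 5.14 = 0.706 m.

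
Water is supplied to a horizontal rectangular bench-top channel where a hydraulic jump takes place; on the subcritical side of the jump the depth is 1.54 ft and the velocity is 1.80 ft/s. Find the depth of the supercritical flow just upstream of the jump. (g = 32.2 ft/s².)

Fr₂ = V₂/√(g·y₂) = 1.80/√(32.2×1.54) = 0.256.
The Bélanger relation is symmetric: y₁/y₂ = ½[√(1 + 8Fr₂²) − 1] = ½[√1.523 − 1] = 0.117.
y₁ = 0.117 × 1.54 = 0.180 ft.

y₁ = 0.180 ft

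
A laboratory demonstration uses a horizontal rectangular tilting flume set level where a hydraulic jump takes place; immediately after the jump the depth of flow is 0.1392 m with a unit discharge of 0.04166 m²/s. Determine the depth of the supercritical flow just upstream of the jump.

V₂ = q/y₂ = 0.04166/0.1392 = 0.2993 m/s; Fr₂ = V₂/√(g·y₂) = 0.2561.
Applying the sequent-depth relation in reverse, y₁/y₂ = ½[√(1 + 8Fr₂²) − 1] = ½[√1.5247 − 1] = 0.1174.
y₁ = 0.1174 × 0.1392 = 0.01634 m.

y₁ = 0.01634 m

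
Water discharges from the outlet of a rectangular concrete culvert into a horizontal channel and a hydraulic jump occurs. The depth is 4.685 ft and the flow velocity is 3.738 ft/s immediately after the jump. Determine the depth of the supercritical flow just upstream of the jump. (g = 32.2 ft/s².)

y₁ = 0.7483 ft

Fr₂ = V₂/√(g·y₂) = 3.738/√(32.2×4.685) = 0.3043.
Since the conjugate-depth ratio holds either way, y₁/y₂ = ½[√(1 + 8Fr₂²) − 1] = ½[√1.7410 − 1] = 0.1597.
y₁ = 0.1597 × 4.685 = 0.7483 ft.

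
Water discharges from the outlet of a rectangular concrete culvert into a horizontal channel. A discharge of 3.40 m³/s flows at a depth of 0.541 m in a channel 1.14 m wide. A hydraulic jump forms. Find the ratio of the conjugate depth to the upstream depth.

q = Q/b = 3.40/1.14 = 2.98 m²/s; V₁ = q/y₁ = 5.51 m/s. Fr₁ = V₁/√(g·y₁) = 2.39.
Conjugate-depth relation: y₂/y₁ = ½[√(1 + 8Fr₁²) − 1] = ½[√46.81 − 1] = 2.92.

y₂/y₁ = 2.92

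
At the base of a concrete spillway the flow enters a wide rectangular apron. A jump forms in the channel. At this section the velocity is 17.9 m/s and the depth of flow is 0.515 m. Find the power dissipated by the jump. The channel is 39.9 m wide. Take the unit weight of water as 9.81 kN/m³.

P = 40257 kW

Fr₁ = V₁/√(g·y₁) = 17.9/√(9.81×0.515) = 7.96.
Sequent-depth ratio: y₂/y₁ = ½[√(1 + 8Fr₁²) − 1] = ½[√508.4 − 1] = 10.8.
y₂ = 10.8 × 0.515 = 5.55 m.
q = V₁·y₁ = 17.9 × 0.515 = 9.22 m²/s. V₂ = q/y₂ = 9.22/5.55 = 1.66 m/s. E₁ = y₁ + V₁²/2g = 16.8 m; E₂ = y₂ + V₂²/2g = 5.69 m. ΔE = E₁ − E₂ = 11.2 m.
Q = q·b = 9.22 × 39.9 = 368 m³/s. P = γ·Q·ΔE = 9.81 × 368 × 11.2 = 40257 kW.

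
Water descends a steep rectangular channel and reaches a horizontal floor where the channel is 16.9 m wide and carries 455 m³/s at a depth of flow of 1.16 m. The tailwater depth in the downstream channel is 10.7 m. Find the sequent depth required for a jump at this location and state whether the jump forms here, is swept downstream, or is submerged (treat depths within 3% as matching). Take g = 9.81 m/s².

q = Q/b = 455/16.9 = 26.9 m²/s; V₁ = q/y₁ = 23.2 m/s. Fr₁ = V₁/√(g·y₁) = 6.88.
By Bélanger, y₂/y₁ = ½[√(1 + 8Fr₁²) − 1] = ½[√379.7 − 1] = 9.24.
y₂ = 9.24 × 1.16 = 10.7 m.
Tailwater y_tw = 10.7 m: y_tw ≈ y₂, so the jump forms here.

y₂ = 10.7 m; the jump forms here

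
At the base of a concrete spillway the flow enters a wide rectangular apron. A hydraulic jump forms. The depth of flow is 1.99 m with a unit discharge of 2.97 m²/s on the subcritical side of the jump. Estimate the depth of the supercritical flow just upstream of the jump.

y₁ = 0.381 m

V₂ = q/y₂ = 2.97/1.99 = 1.49 m/s; Fr₂ = V₂/√(g·y₂) = 0.338.
Since the conjugate-depth ratio holds either way, y₁/y₂ = ½[√(1 + 8Fr₂²) − 1] = ½[√1.913 − 1] = 0.192.
y₁ = 0.192 × 1.99 = 0.381 m.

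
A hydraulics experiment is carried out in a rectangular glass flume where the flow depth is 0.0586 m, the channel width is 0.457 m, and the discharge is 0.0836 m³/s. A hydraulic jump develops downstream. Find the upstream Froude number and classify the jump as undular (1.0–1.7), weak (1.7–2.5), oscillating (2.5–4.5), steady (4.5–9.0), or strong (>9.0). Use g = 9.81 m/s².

q = Q/b = 0.0836/0.457 = 0.183 m²/s; V₁ = q/y₁ = 3.12 m/s. Fr₁ = V₁/√(g·y₁) = 4.12.
Fr₁ = 4.12 lies in the oscillating range.

Fr₁ = 4.12; oscillating jump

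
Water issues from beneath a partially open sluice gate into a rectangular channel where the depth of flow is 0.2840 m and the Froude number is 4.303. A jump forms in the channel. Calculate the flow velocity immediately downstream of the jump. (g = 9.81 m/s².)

V₂ = 1.281 m/s

Fr₁ = 4.303 (given).
Bélanger equation: y₂/y₁ = ½[√(1 + 8Fr₁²) − 1] = ½[√149.13 − 1] = 5.606.
y₂ = 5.606 × 0.2840 = 1.592 m.
V₁ = Fr₁·√(g·y₁) = 4.303×√(9.81×0.2840) = 7.182 m/s; q = V₁·y₁ = 2.040 m²/s.
V₂ = q/y₂ = 2.040/1.592 = 1.281 m/s.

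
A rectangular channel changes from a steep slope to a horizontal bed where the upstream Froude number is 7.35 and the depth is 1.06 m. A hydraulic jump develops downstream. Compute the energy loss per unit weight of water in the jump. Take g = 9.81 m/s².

ΔE = 18.9 m

Fr₁ = 7.35 (given).
Conjugate-depth relation: y₂/y₁ = ½[√(1 + 8Fr₁²) − 1] = ½[√433.2 − 1] = 9.91.
y₂ = 9.91 × 1.06 = 10.5 m.
Head loss: ΔE = (y₂ − y₁)³/(4y₁y₂) = (10.5 − 1.06)³/(4×1.06×10.5) = 841/44.5 = 18.9 m.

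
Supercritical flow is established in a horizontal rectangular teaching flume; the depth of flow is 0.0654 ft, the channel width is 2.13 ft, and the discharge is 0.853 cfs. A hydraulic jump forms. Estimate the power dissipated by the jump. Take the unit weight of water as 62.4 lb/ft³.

P = 0.0261 hp

q = Q/b = 0.853/2.13 = 0.400 ft²/s; V₁ = q/y₁ = 6.12 ft/s. Fr₁ = V₁/√(g·y₁) = 4.22.
Bélanger equation: y₂/y₁ = ½[√(1 + 8Fr₁²) − 1] = ½[√143.4 − 1] = 5.49.
y₂ = 5.49 × 0.0654 = 0.359 ft.
Head loss: ΔE = (y₂ − y₁)³/(4y₁y₂) = (0.359 − 0.0654)³/(4×0.0654×0.359) = 0.0253/0.0939 = 0.269 ft.
P = γ·Q·ΔE/550 = 62.4 × 0.853 × 0.269 / 550 = 0.0261 hp.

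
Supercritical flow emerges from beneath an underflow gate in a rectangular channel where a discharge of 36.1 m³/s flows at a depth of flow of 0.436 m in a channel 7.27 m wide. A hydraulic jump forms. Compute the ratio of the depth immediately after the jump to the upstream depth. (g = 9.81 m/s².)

y₂/y₁ = 7.30

q = Q/b = 36.1/7.27 = 4.97 m²/s; V₁ = q/y₁ = 11.4 m/s. Fr₁ = V₁/√(g·y₁) = 5.51.
Bélanger equation: y₂/y₁ = ½[√(1 + 8Fr₁²) − 1] = ½[√243.6 − 1] = 7.30.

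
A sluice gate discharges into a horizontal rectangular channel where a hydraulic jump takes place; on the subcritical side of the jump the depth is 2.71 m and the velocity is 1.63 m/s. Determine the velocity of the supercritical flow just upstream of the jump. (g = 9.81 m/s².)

Fr₂ = V₂/√(g·y₂) = 1.63/√(9.81×2.71) = 0.316.
Since the conjugate-depth ratio holds either way, y₁/y₂ = ½[√(1 + 8Fr₂²) − 1] = ½[√1.800 − 1] = 0.171.
y₁ = 0.171 × 2.71 = 0.463 m.
V₁ = q/y₁ = 4.42/0.463 = 9.55 m/s.

V₁ = 9.55 m/s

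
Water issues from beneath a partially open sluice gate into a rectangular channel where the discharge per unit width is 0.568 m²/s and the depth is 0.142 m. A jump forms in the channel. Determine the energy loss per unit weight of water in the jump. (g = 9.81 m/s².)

ΔE = 0.300 m

V₁ = q/y₁ = 0.568/0.142 = 4.00 m/s. Fr₁ = V₁/√(g·y₁) = 4.00/√(9.81×0.142) = 3.39.
From the momentum equation for a rectangular channel, y₂/y₁ = ½[√(1 + 8Fr₁²) − 1] = ½[√92.89 − 1] = 4.32.
y₂ = 4.32 × 0.142 = 0.613 m.
V₂ = q/y₂ = 0.568/0.613 = 0.926 m/s. E₁ = y₁ + V₁²/2g = 0.957 m; E₂ = y₂ + V₂²/2g = 0.657 m. ΔE = E₁ − E₂ = 0.300 m.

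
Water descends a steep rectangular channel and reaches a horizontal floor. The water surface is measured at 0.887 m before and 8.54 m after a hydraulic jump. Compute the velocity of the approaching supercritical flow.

For a rectangular channel the momentum equation gives q² = ½·g·y₁·y₂·(y₁ + y₂) = ½×9.81×0.887×8.54×9.43 = 350.
q = √350 = 18.7 m²/s.
V₁ = q/y₁ = 18.7/0.887 = 21.1 m/s.

V₁ = 21.1 m/s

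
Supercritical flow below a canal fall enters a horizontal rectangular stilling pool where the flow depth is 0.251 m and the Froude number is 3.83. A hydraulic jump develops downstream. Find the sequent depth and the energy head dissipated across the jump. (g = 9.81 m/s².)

y₂ = 1.24 m; ΔE = 0.777 m

Fr₁ = 3.83 (given).
Bélanger equation: y₂/y₁ = ½[√(1 + 8Fr₁²) − 1] = ½[√118.4 − 1] = 4.94.
y₂ = 4.94 × 0.251 = 1.24 m.
Head loss: ΔE = (y₂ − y₁)³/(4y₁y₂) = (1.24 − 0.251)³/(4×0.251×1.24) = 0.967/1.24 = 0.777 m.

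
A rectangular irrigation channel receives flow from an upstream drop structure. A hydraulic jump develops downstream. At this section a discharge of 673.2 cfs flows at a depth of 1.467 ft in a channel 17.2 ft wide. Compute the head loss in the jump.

q = Q/b = 673.2/17.2 = 39.14 ft²/s; V₁ = q/y₁ = 26.68 ft/s. Fr₁ = V₁/√(g·y₁) = 3.882.
From the momentum equation for a rectangular channel, y₂/y₁ = ½[√(1 + 8Fr₁²) − 1] = ½[√121.55 − 1] = 5.013.
y₂ = 5.013 × 1.467 = 7.353 ft.
Head loss: ΔE = (y₂ − y₁)³/(4y₁y₂) = (7.353 − 1.467)³/(4×1.467×7.353) = 204.0/43.15 = 4.727 ft.

ΔE = 4.727 ft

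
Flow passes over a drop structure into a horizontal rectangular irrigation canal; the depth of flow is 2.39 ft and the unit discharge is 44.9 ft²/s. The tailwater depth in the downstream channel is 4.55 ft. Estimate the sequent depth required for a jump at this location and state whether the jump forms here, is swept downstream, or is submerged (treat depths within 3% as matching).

V₁ = q/y₁ = 44.9/2.39 = 18.8 ft/s. Fr₁ = V₁/√(g·y₁) = 18.8/√(32.2×2.39) = 2.14.
Sequent-depth ratio: y₂/y₁ = ½[√(1 + 8Fr₁²) − 1] = ½[√37.69 − 1] = 2.57.
y₂ = 2.57 × 2.39 = 6.14 ft.
Tailwater y_tw = 4.55 ft: y_tw < y₂, so the jump is swept downstream.

y₂ = 6.14 ft; the jump is swept downstream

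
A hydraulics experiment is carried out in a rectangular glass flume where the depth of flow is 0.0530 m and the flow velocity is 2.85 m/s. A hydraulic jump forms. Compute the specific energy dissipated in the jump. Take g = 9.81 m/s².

ΔE = 0.180 m

Fr₁ = V₁/√(g·y₁) = 2.85/√(9.81×0.0530) = 3.95.
By Bélanger, y₂/y₁ = ½[√(1 + 8Fr₁²) − 1] = ½[√126.0 − 1] = 5.11.
y₂ = 5.11 × 0.0530 = 0.271 m.
q = V₁·y₁ = 2.85 × 0.0530 = 0.151 m²/s. V₂ = q/y₂ = 0.151/0.271 = 0.558 m/s. E₁ = y₁ + V₁²/2g = 0.467 m; E₂ = y₂ + V₂²/2g = 0.287 m. ΔE = E₁ − E₂ = 0.180 m.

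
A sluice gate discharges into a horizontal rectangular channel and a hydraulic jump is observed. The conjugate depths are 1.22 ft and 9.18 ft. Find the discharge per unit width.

q = 43.3 ft²/s

For a rectangular channel the momentum equation gives q² = ½·g·y₁·y₂·(y₁ + y₂) = ½×32.2×1.22×9.18×10.4 = 1875.
q = √1875 = 43.3 ft²/s.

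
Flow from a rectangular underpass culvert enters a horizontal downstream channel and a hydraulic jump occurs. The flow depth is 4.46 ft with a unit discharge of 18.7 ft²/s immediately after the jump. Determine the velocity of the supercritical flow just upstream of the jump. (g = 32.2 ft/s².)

V₁ = 20.6 ft/s

V₂ = q/y₂ = 18.7/4.46 = 4.19 ft/s; Fr₂ = V₂/√(g·y₂) = 0.350.
Since the conjugate-depth ratio holds either way, y₁/y₂ = ½[√(1 + 8Fr₂²) − 1] = ½[√1.979 − 1] = 0.203.
y₁ = 0.203 × 4.46 = 0.907 ft.
V₁ = q/y₁ = 18.7/0.907 = 20.6 ft/s.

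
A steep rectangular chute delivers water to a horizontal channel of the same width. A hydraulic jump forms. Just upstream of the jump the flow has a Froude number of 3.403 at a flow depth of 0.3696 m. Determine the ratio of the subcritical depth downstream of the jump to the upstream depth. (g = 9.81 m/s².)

y₂/y₁ = 4.338

Fr₁ = 3.403 (given).
By Bélanger, y₂/y₁ = ½[√(1 + 8Fr₁²) − 1] = ½[√93.643 − 1] = 4.338.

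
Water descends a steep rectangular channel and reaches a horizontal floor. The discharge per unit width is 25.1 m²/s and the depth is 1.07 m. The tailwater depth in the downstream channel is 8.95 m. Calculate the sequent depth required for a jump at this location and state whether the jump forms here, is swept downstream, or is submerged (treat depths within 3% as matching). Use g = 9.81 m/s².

y₂ = 10.4 m; the jump is swept downstream

V₁ = q/y₁ = 25.1/1.07 = 23.5 m/s. Fr₁ = V₁/√(g·y₁) = 23.5/√(9.81×1.07) = 7.24.
From the momentum equation for a rectangular channel, y₂/y₁ = ½[√(1 + 8Fr₁²) − 1] = ½[√420.4 − 1] = 9.75.
y₂ = 9.75 × 1.07 = 10.4 m.
Tailwater y_tw = 8.95 m: y_tw < y₂, so the jump is swept downstream.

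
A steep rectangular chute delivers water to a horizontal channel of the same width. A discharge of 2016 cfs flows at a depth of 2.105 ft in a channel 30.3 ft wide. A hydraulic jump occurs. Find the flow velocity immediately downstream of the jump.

V₂ = 6.382 ft/s

q = Q/b = 2016/30.3 = 66.53 ft²/s; V₁ = q/y₁ = 31.61 ft/s. Fr₁ = V₁/√(g·y₁) = 3.839.
Conjugate-depth relation: y₂/y₁ = ½[√(1 + 8Fr₁²) − 1] = ½[√118.92 − 1] = 4.952.
y₂ = 4.952 × 2.105 = 10.42 ft.
V₂ = q/y₂ = 66.53/10.42 = 6.382 ft/s.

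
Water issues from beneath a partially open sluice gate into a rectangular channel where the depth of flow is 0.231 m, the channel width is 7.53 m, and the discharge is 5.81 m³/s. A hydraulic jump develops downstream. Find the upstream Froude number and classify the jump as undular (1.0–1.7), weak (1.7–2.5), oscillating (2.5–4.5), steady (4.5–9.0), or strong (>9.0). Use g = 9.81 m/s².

q = Q/b = 5.81/7.53 = 0.772 m²/s; V₁ = q/y₁ = 3.34 m/s. Fr₁ = V₁/√(g·y₁) = 2.22.
Fr₁ = 2.22 lies in the weak range.

Fr₁ = 2.22; weak jump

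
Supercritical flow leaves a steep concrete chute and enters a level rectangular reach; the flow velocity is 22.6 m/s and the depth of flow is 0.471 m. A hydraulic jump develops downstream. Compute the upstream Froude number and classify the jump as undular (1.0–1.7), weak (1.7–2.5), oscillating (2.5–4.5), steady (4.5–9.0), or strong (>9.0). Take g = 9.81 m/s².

Fr₁ = 10.5; strong jump

Fr₁ = V₁/√(g·y₁) = 22.6/√(9.81×0.471) = 10.5.
Fr₁ = 10.5 lies in the strong range.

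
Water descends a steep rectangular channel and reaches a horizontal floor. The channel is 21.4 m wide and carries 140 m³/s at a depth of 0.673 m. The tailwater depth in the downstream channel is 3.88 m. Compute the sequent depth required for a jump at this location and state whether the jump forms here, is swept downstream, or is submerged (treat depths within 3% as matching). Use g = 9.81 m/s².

y₂ = 3.28 m; the jump is submerged

q = Q/b = 140/21.4 = 6.54 m²/s; V₁ = q/y₁ = 9.72 m/s. Fr₁ = V₁/√(g·y₁) = 3.78.
Bélanger equation: y₂/y₁ = ½[√(1 + 8Fr₁²) − 1] = ½[√115.5 − 1] = 4.87.
y₂ = 4.87 × 0.673 = 3.28 m.
Tailwater y_tw = 3.88 m: y_tw > y₂, so the jump is submerged.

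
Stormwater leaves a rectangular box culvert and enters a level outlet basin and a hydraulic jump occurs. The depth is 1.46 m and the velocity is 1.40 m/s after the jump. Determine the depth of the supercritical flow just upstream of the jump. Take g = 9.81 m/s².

Fr₂ = V₂/√(g·y₂) = 1.40/√(9.81×1.46) = 0.370.
Applying the sequent-depth relation in reverse, y₁/y₂ = ½[√(1 + 8Fr₂²) − 1] = ½[√2.095 − 1] = 0.224.
y₁ = 0.224 × 1.46 = 0.327 m.

y₁ = 0.327 m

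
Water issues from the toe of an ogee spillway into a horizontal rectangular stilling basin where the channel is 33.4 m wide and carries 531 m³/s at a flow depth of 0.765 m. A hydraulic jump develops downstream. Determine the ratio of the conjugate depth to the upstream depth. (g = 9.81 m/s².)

y₂/y₁ = 10.2

q = Q/b = 531/33.4 = 15.9 m²/s; V₁ = q/y₁ = 20.8 m/s. Fr₁ = V₁/√(g·y₁) = 7.59.
From the momentum equation for a rectangular channel, y₂/y₁ = ½[√(1 + 8Fr₁²) − 1] = ½[√461.4 − 1] = 10.2.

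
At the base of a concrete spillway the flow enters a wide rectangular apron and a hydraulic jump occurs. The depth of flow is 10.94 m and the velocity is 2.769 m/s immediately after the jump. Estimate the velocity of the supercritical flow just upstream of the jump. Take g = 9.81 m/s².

V₁ = 21.84 m/s

Fr₂ = V₂/√(g·y₂) = 2.769/√(9.81×10.94) = 0.2673.
Applying the sequent-depth relation in reverse, y₁/y₂ = ½[√(1 + 8Fr₂²) − 1] = ½[√1.5715 − 1] = 0.1268.
y₁ = 0.1268 × 10.94 = 1.387 m.
V₁ = q/y₁ = 30.29/1.387 = 21.84 m/s.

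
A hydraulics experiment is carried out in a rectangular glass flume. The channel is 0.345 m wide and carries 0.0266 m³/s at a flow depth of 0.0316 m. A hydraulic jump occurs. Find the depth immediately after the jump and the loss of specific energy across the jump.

q = Q/b = 0.0266/0.345 = 0.0771 m²/s; V₁ = q/y₁ = 2.44 m/s. Fr₁ = V₁/√(g·y₁) = 4.38.
Sequent-depth ratio: y₂/y₁ = ½[√(1 + 8Fr₁²) − 1] = ½[√154.6 − 1] = 5.72.
y₂ = 5.72 × 0.0316 = 0.181 m.
V₂ = q/y₂ = 0.0771/0.181 = 0.427 m/s. E₁ = y₁ + V₁²/2g = 0.335 m; E₂ = y₂ + V₂²/2g = 0.190 m. ΔE = E₁ − E₂ = 0.145 m.

y₂ = 0.181 m; ΔE = 0.145 m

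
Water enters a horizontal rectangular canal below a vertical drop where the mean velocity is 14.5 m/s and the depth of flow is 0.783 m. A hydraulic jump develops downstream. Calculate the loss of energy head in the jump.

ΔE = 5.86 m

Fr₁ = V₁/√(g·y₁) = 14.5/√(9.81×0.783) = 5.23.
Conjugate-depth relation: y₂/y₁ = ½[√(1 + 8Fr₁²) − 1] = ½[√220.0 − 1] = 6.92.
y₂ = 6.92 × 0.783 = 5.42 m.
Head loss: ΔE = (y₂ − y₁)³/(4y₁y₂) = (5.42 − 0.783)³/(4×0.783×5.42) = 99.4/17.0 = 5.86 m.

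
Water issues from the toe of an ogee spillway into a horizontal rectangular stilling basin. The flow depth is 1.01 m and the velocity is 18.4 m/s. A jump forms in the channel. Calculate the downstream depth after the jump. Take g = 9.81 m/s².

y₂ = 7.86 m

Fr₁ = V₁/√(g·y₁) = 18.4/√(9.81×1.01) = 5.85.
Bélanger equation: y₂/y₁ = ½[√(1 + 8Fr₁²) − 1] = ½[√274.4 − 1] = 7.78.
y₂ = 7.78 × 1.01 = 7.86 m.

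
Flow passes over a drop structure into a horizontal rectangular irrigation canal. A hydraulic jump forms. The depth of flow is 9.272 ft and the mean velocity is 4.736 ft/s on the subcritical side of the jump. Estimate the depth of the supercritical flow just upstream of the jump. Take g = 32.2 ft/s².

Fr₂ = V₂/√(g·y₂) = 4.736/√(32.2×9.272) = 0.2741.
Since the conjugate-depth ratio holds either way, y₁/y₂ = ½[√(1 + 8Fr₂²) − 1] = ½[√1.6010 − 1] = 0.1327.
y₁ = 0.1327 × 9.272 = 1.230 ft.

y₁ = 1.230 ft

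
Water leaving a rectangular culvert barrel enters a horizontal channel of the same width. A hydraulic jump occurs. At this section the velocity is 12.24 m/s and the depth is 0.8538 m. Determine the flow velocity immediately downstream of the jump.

V₂ = 2.225 m/s

Fr₁ = V₁/√(g·y₁) = 12.24/√(9.81×0.8538) = 4.229.
Conjugate-depth relation: y₂/y₁ = ½[√(1 + 8Fr₁²) − 1] = ½[√144.10 − 1] = 5.502.
y₂ = 5.502 × 0.8538 = 4.698 m.
q = V₁·y₁ = 12.24 × 0.8538 = 10.45 m²/s.
V₂ = q/y₂ = 10.45/4.698 = 2.225 m/s.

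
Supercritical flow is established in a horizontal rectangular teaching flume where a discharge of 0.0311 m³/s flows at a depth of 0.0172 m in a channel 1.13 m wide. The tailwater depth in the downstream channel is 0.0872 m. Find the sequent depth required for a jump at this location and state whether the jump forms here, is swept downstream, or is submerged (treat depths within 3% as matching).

q = Q/b = 0.0311/1.13 = 0.0275 m²/s; V₁ = q/y₁ = 1.60 m/s. Fr₁ = V₁/√(g·y₁) = 3.90.
Bélanger equation: y₂/y₁ = ½[√(1 + 8Fr₁²) − 1] = ½[√122.4 − 1] = 5.03.
y₂ = 5.03 × 0.0172 = 0.0865 m.
Tailwater y_tw = 0.0872 m: y_tw ≈ y₂, so the jump forms here.

y₂ = 0.0865 m; the jump forms here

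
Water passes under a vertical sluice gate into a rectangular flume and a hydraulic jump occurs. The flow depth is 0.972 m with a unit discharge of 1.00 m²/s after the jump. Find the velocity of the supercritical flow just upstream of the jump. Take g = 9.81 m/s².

V₁ = 5.50 m/s

V₂ = q/y₂ = 1.00/0.972 = 1.03 m/s; Fr₂ = V₂/√(g·y₂) = 0.333.
Since the conjugate-depth ratio holds either way, y₁/y₂ = ½[√(1 + 8Fr₂²) − 1] = ½[√1.888 − 1] = 0.187.
y₁ = 0.187 × 0.972 = 0.182 m.
V₁ = q/y₁ = 1.00/0.182 = 5.50 m/s.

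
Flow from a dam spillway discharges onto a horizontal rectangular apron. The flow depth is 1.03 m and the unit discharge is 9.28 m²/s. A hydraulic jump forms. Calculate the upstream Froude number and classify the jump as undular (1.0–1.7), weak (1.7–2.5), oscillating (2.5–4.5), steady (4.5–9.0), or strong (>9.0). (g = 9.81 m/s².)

V₁ = q/y₁ = 9.28/1.03 = 9.01 m/s. Fr₁ = V₁/√(g·y₁) = 9.01/√(9.81×1.03) = 2.83.
Fr₁ = 2.83 lies in the oscillating range.

Fr₁ = 2.83; oscillating jump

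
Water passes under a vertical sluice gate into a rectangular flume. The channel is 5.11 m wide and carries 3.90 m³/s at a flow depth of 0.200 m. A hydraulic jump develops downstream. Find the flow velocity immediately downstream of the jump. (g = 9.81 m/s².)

V₂ = 1.13 m/s

q = Q/b = 3.90/5.11 = 0.763 m²/s; V₁ = q/y₁ = 3.82 m/s. Fr₁ = V₁/√(g·y₁) = 2.72.
Conjugate-depth relation: y₂/y₁ = ½[√(1 + 8Fr₁²) − 1] = ½[√60.38 − 1] = 3.39.
y₂ = 3.39 × 0.200 = 0.677 m.
V₂ = q/y₂ = 0.763/0.677 = 1.13 m/s.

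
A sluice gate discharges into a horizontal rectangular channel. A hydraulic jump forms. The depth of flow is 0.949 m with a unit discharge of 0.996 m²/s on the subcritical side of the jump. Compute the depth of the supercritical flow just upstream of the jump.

y₁ = 0.188 m

V₂ = q/y₂ = 0.996/0.949 = 1.05 m/s; Fr₂ = V₂/√(g·y₂) = 0.344.
Applying the sequent-depth relation in reverse, y₁/y₂ = ½[√(1 + 8Fr₂²) − 1] = ½[√1.947 − 1] = 0.198.
y₁ = 0.198 × 0.949 = 0.188 m.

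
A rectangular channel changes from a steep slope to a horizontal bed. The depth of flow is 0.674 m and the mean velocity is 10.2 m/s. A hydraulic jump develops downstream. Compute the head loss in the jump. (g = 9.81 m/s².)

Fr₁ = V₁/√(g·y₁) = 10.2/√(9.81×0.674) = 3.97.
Bélanger equation: y₂/y₁ = ½[√(1 + 8Fr₁²) − 1] = ½[√126.9 − 1] = 5.13.
y₂ = 5.13 × 0.674 = 3.46 m.
Head loss: ΔE = (y₂ − y₁)³/(4y₁y₂) = (3.46 − 0.674)³/(4×0.674×3.46) = 21.6/9.33 = 2.32 m.

ΔE = 2.32 m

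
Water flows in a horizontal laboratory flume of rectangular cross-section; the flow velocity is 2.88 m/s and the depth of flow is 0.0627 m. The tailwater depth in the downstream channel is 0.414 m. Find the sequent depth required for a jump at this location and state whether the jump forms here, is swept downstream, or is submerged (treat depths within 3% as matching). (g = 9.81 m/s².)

y₂ = 0.296 m; the jump is submerged

Fr₁ = V₁/√(g·y₁) = 2.88/√(9.81×0.0627) = 3.67.
By Bélanger, y₂/y₁ = ½[√(1 + 8Fr₁²) − 1] = ½[√108.9 − 1] = 4.72.
y₂ = 4.72 × 0.0627 = 0.296 m.
Tailwater y_tw = 0.414 m: y_tw > y₂, so the jump is submerged.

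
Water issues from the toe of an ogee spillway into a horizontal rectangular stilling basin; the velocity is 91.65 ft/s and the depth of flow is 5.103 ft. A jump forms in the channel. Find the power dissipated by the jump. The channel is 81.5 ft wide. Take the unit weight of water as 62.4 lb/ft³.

Fr₁ = V₁/√(g·y₁) = 91.65/√(32.2×5.103) = 7.150.
By Bélanger, y₂/y₁ = ½[√(1 + 8Fr₁²) − 1] = ½[√409.95 − 1] = 9.624.
y₂ = 9.624 × 5.103 = 49.11 ft.
Head loss: ΔE = (y₂ − y₁)³/(4y₁y₂) = (49.11 − 5.103)³/(4×5.103×49.11) = 85222/1002 = 85.02 ft.
q = V₁·y₁ = 91.65 × 5.103 = 467.7 ft²/s. Q = q·b = 467.7 × 81.5 = 38117 cfs. P = γ·Q·ΔE/550 = 62.4 × 38117 × 85.02 / 550 = 367652 hp.

P = 367652 hp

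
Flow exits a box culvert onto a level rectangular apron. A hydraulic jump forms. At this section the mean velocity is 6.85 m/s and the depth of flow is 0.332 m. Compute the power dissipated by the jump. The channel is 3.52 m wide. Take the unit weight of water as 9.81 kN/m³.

Fr₁ = V₁/√(g·y₁) = 6.85/√(9.81×0.332) = 3.80.
By Bélanger, y₂/y₁ = ½[√(1 + 8Fr₁²) − 1] = ½[√116.3 − 1] = 4.89.
y₂ = 4.89 × 0.332 = 1.62 m.
q = V₁·y₁ = 6.85 × 0.332 = 2.27 m²/s. V₂ = q/y₂ = 2.27/1.62 = 1.40 m/s. E₁ = y₁ + V₁²/2g = 2.72 m; E₂ = y₂ + V₂²/2g = 1.72 m. ΔE = E₁ − E₂ = 1.000 m.
Q = q·b = 2.27 × 3.52 = 8.01 m³/s. P = γ·Q·ΔE = 9.81 × 8.01 × 1.000 = 78.5 kW.

P = 78.5 kW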